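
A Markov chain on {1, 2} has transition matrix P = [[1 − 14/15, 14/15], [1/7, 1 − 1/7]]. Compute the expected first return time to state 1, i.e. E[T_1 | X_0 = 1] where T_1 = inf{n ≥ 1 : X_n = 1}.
E[T_1 | X_0 = 1] = 1/π_1 = 113/15

For an irreducible recurrent Markov chain with stationary distribution π, E[T_i | X_0 = i] = 1/π_i (Kac's formula). Here π_1 = (1/7)/(14/15 + 1/7) = (1/7)/(113/105) = 15/113, so E[T_1 | X_0 = 1] = 1/π_1 = (14/15 + 1/7)/(1/7) = (113/105)/(1/7) = 113/15.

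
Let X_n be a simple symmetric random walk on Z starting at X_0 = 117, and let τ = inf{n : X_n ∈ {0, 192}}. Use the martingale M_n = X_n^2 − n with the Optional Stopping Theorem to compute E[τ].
E[τ] = 8775

M_n = X_n^2 − n is a martingale (since E[X_{n+1}^2 | F_n] = X_n^2 + 1). By OST (τ has finite mean in a bounded region), E[M_τ] = E[M_0] = X_0^2 − 0 = 117^2 = 13689. Also E[M_τ] = E[X_τ^2] − E[τ]. The walk exits at 0 or 192, with P(hit 192 first) = 117/192, so E[X_τ^2] = 192^2 · 117/192 + 0 = 22464. Thus E[τ] = E[X_τ^2] − E[M_τ] = 22464 − 13689 = 8775 = 117(192 − 117) = 8775.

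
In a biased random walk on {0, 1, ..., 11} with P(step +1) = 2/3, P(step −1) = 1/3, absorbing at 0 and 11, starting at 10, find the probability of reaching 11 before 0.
P(hit 11 before 0) = (1 − (1/2)^10) / (1 − (1/2)^11) = 2046/2047

Let u_k denote P(reach 11 before 0 | start at k). Boundary: u_0 = 0, u_11 = 1. Recurrence: u_k = 2/3·u_{k+1} + 1/3·u_{k-1} for 1 ≤ k ≤ 10. Try u_k = A + B·r^k with r = q/p = (1/3)/(2/3) = 1/2. Substitution satisfies the recurrence; boundary conditions give:
  u_k = (1 − r^k) / (1 − r^N) = (1 − (1/2)^10) / (1 − (1/2)^11) = 2046/2047.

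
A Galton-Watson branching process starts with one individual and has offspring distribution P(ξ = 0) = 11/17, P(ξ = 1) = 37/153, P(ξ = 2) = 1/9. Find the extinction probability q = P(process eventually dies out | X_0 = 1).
q = 1

Mean offspring μ = 0·11/17 + 1·37/153 + 2·1/9 = 71/153 ≤ 1. For μ ≤ 1 with offspring not concentrated at 1, the Galton-Watson process goes extinct almost surely, so q = 1.
(Algebraic check: The pgf is f(s) = 11/17 + 37/153·s + 1/9·s². The extinction probability q is the smallest fixed point of f in [0, 1]. Setting s = f(s):
  1/9·s² + (37/153 − 1)·s + 11/17 = 0
  1/9·s² − (11/17 + 1/9)·s + 11/17 = 0
which factors as (s − 1)·(1/9·s − 11/17) = 0, giving roots s = 1 and s = (11/17)/(1/9) = 99/17. Since 99/17 ≥ 1, the smallest root in [0, 1] is s = 1.)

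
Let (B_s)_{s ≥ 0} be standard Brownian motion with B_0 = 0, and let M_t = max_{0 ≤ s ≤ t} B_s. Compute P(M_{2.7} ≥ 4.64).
P(M_{2.7} ≥ 4.64) = 2·P(B_{2.7} ≥ 4.64) = 2(1 − Φ(4.64/√2.7)) ≈ 0.0047

By the reflection principle for Brownian motion, P(M_t ≥ a) = 2 · P(B_t ≥ a) for a ≥ 0. Since B_t ~ N(0, t), P(B_t ≥ 4.64) = 1 − Φ(4.64/√t) = 1 − Φ(4.64/√2.7) = 1 − Φ(2.8238). So
  P(M_{2.7} ≥ 4.64) = 2(1 − Φ(2.8238)) ≈ 0.0047.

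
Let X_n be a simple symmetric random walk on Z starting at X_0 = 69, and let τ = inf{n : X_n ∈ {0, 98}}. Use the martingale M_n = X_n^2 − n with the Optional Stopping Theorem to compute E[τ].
E[τ] = 2001

M_n = X_n^2 − n is a martingale (since E[X_{n+1}^2 | F_n] = X_n^2 + 1). By OST (τ has finite mean in a bounded region), E[M_τ] = E[M_0] = X_0^2 − 0 = 69^2 = 4761. Also E[M_τ] = E[X_τ^2] − E[τ]. The walk exits at 0 or 98, with P(hit 98 first) = 69/98, so E[X_τ^2] = 98^2 · 69/98 + 0 = 6762. Thus E[τ] = E[X_τ^2] − E[M_τ] = 6762 − 4761 = 2001 = 69(98 − 69) = 2001.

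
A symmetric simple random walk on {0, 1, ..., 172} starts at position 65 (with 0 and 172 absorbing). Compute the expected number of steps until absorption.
E[τ | X_0 = 65] = 6955

Let v_k = E[τ | X_0 = k]. Boundary: v_0 = v_172 = 0. Recurrence: v_k = 1 + (v_{k-1} + v_{k+1})/2 for 1 ≤ k ≤ 171. The particular solution to v_k − (v_{k-1} + v_{k+1})/2 = 1 is v_k = −k^2. Adding homogeneous solution A + B k and matching boundaries gives v_k = k (172 − k). Substituting k = 65: v_65 = 65 · 107 = 6955.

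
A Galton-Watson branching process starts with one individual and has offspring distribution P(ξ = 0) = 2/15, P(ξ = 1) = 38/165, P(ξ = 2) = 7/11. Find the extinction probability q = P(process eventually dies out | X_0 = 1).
q = 22/105

The pgf is f(s) = 2/15 + 38/165·s + 7/11·s². The extinction probability q is the smallest fixed point of f in [0, 1]. Setting s = f(s):
  7/11·s² + (38/165 − 1)·s + 2/15 = 0
  7/11·s² − (2/15 + 7/11)·s + 2/15 = 0
which factors as (s − 1)·(7/11·s − 2/15) = 0, giving roots s = 1 and s = (2/15)/(7/11) = 22/105.
Mean offspring μ = 38/165 + 2·7/11 = 248/165 > 1 (supercritical), so q < 1. The extinction probability is the smaller root: q = (2/15)/(7/11) = 22/105.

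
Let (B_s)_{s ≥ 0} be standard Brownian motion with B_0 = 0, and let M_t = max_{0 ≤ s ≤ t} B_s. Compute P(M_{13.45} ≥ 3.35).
P(M_{13.45} ≥ 3.35) = 2·P(B_{13.45} ≥ 3.35) = 2(1 − Φ(3.35/√13.45)) ≈ 0.3610

By the reflection principle for Brownian motion, P(M_t ≥ a) = 2 · P(B_t ≥ a) for a ≥ 0. Since B_t ~ N(0, t), P(B_t ≥ 3.35) = 1 − Φ(3.35/√t) = 1 − Φ(3.35/√13.45) = 1 − Φ(0.9134). So
  P(M_{13.45} ≥ 3.35) = 2(1 − Φ(0.9134)) ≈ 0.3610.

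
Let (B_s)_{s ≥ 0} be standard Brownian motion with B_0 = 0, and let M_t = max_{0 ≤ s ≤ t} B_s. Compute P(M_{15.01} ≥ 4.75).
P(M_{15.01} ≥ 4.75) = 2·P(B_{15.01} ≥ 4.75) = 2(1 − Φ(4.75/√15.01)) ≈ 0.2202

By the reflection principle for Brownian motion, P(M_t ≥ a) = 2 · P(B_t ≥ a) for a ≥ 0. Since B_t ~ N(0, t), P(B_t ≥ 4.75) = 1 − Φ(4.75/√t) = 1 − Φ(4.75/√15.01) = 1 − Φ(1.2260). So
  P(M_{15.01} ≥ 4.75) = 2(1 − Φ(1.2260)) ≈ 0.2202.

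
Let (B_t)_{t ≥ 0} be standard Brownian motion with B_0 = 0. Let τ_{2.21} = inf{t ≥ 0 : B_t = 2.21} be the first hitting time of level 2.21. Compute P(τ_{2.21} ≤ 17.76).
P(τ_{2.21} ≤ 17.76) = 2(1 − Φ(2.21/√17.76)) = 2(1 − Φ(0.5244)) ≈ 0.6000

By the reflection principle for standard BM, P(τ_b ≤ t) = 2 · P(B_t ≥ b). Since B_t ~ N(0, t), P(B_t ≥ 2.21) = 1 − Φ(2.21/√t) = 1 − Φ(2.21/√17.76) = 1 − Φ(0.5244) ≈ 0.30000. Doubling: P(τ_{2.21} ≤ 17.76) ≈ 2 · 0.30000 = 0.60000 ≈ 0.6000.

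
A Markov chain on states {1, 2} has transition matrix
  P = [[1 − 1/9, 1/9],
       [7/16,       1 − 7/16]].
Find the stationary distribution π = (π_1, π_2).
π_1 = 63/79, π_2 = 16/79

Solve πP = π with π_1 + π_2 = 1. From πP = π: π_1 · (1 − 1/9) + π_2 · 7/16 = π_1 ⇒ π_2 · 7/16 = π_1 · 1/9 ⇒ π_2/π_1 = (1/9)/(7/16) = 16/63. Together with π_1 + π_2 = 1:
  π_1 = (7/16)/(1/9 + 7/16) = (7/16)/(79/144) = 63/79,
  π_2 = (1/9)/(1/9 + 7/16) = (1/9)/(79/144) = 16/79.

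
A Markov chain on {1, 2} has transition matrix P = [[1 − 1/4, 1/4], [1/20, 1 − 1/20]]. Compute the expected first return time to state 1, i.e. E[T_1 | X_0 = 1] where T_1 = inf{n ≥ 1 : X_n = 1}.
E[T_1 | X_0 = 1] = 1/π_1 = 6

For an irreducible recurrent Markov chain with stationary distribution π, E[T_i | X_0 = i] = 1/π_i (Kac's formula). Here π_1 = (1/20)/(1/4 + 1/20) = (1/20)/(3/10) = 1/6, so E[T_1 | X_0 = 1] = 1/π_1 = (1/4 + 1/20)/(1/20) = (3/10)/(1/20) = 6.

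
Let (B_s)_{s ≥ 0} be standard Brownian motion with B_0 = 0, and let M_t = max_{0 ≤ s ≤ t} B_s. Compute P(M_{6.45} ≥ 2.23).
P(M_{6.45} ≥ 2.23) = 2·P(B_{6.45} ≥ 2.23) = 2(1 − Φ(2.23/√6.45)) ≈ 0.3799

By the reflection principle for Brownian motion, P(M_t ≥ a) = 2 · P(B_t ≥ a) for a ≥ 0. Since B_t ~ N(0, t), P(B_t ≥ 2.23) = 1 − Φ(2.23/√t) = 1 − Φ(2.23/√6.45) = 1 − Φ(0.8781). So
  P(M_{6.45} ≥ 2.23) = 2(1 − Φ(0.8781)) ≈ 0.3799.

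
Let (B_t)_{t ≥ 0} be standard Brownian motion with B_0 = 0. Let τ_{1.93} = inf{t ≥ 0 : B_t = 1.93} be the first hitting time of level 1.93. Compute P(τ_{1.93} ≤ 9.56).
P(τ_{1.93} ≤ 9.56) = 2(1 − Φ(1.93/√9.56)) = 2(1 − Φ(0.6242)) ≈ 0.5325

By the reflection principle for standard BM, P(τ_b ≤ t) = 2 · P(B_t ≥ b). Since B_t ~ N(0, t), P(B_t ≥ 1.93) = 1 − Φ(1.93/√t) = 1 − Φ(1.93/√9.56) = 1 − Φ(0.6242) ≈ 0.26625. Doubling: P(τ_{1.93} ≤ 9.56) ≈ 2 · 0.26625 = 0.53250 ≈ 0.5325.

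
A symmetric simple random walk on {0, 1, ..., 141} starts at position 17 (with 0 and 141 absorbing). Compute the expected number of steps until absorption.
E[τ | X_0 = 17] = 2108

Let v_k = E[τ | X_0 = k]. Boundary: v_0 = v_141 = 0. Recurrence: v_k = 1 + (v_{k-1} + v_{k+1})/2 for 1 ≤ k ≤ 140. The particular solution to v_k − (v_{k-1} + v_{k+1})/2 = 1 is v_k = −k^2. Adding homogeneous solution A + B k and matching boundaries gives v_k = k (141 − k). Substituting k = 17: v_17 = 17 · 124 = 2108.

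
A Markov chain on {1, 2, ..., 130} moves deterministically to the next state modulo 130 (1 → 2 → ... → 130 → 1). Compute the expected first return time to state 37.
E[T_37 | X_0 = 37] = 130

The chain cycles deterministically, so starting at state 37 it returns in exactly 130 steps. Equivalently, the stationary distribution is uniform π_j = 1/130 for every state j, so by Kac's formula E[T_37] = 1/π_37 = 130.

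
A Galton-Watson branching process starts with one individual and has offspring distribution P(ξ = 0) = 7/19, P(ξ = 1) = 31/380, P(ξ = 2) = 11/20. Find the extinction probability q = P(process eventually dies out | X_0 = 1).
q = 140/209

The pgf is f(s) = 7/19 + 31/380·s + 11/20·s². The extinction probability q is the smallest fixed point of f in [0, 1]. Setting s = f(s):
  11/20·s² + (31/380 − 1)·s + 7/19 = 0
  11/20·s² − (7/19 + 11/20)·s + 7/19 = 0
which factors as (s − 1)·(11/20·s − 7/19) = 0, giving roots s = 1 and s = (7/19)/(11/20) = 140/209.
Mean offspring μ = 31/380 + 2·11/20 = 449/380 > 1 (supercritical), so q < 1. The extinction probability is the smaller root: q = (7/19)/(11/20) = 140/209.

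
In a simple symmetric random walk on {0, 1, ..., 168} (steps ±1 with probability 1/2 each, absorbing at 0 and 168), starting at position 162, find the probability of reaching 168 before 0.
P(hit 168 before 0) = 162/168 = 27/28

Let u_k = P(hit 168 before 0 | start at k). Then u_0 = 0, u_168 = 1, and u_k = u_{k-1}/2 + u_{k+1}/2 for 1 ≤ k ≤ 167. This harmonic recurrence is solved by u_k = k/168, giving u_162 = 162/168 = 27/28.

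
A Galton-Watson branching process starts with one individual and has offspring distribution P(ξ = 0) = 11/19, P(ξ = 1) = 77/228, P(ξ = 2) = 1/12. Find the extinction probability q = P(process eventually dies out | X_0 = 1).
q = 1

Mean offspring μ = 0·11/19 + 1·77/228 + 2·1/12 = 115/228 ≤ 1. For μ ≤ 1 with offspring not concentrated at 1, the Galton-Watson process goes extinct almost surely, so q = 1.
(Algebraic check: The pgf is f(s) = 11/19 + 77/228·s + 1/12·s². The extinction probability q is the smallest fixed point of f in [0, 1]. Setting s = f(s):
  1/12·s² + (77/228 − 1)·s + 11/19 = 0
  1/12·s² − (11/19 + 1/12)·s + 11/19 = 0
which factors as (s − 1)·(1/12·s − 11/19) = 0, giving roots s = 1 and s = (11/19)/(1/12) = 132/19. Since 132/19 ≥ 1, the smallest root in [0, 1] is s = 1.)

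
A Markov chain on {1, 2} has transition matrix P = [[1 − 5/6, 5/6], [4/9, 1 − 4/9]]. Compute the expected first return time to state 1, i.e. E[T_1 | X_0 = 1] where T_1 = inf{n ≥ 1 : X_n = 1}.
E[T_1 | X_0 = 1] = 1/π_1 = 23/8

For an irreducible recurrent Markov chain with stationary distribution π, E[T_i | X_0 = i] = 1/π_i (Kac's formula). Here π_1 = (4/9)/(5/6 + 4/9) = (4/9)/(23/18) = 8/23, so E[T_1 | X_0 = 1] = 1/π_1 = (5/6 + 4/9)/(4/9) = (23/18)/(4/9) = 23/8.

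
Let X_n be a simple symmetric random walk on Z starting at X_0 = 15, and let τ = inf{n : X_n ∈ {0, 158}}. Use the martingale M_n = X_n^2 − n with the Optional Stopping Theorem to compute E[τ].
E[τ] = 2145

M_n = X_n^2 − n is a martingale (since E[X_{n+1}^2 | F_n] = X_n^2 + 1). By OST (τ has finite mean in a bounded region), E[M_τ] = E[M_0] = X_0^2 − 0 = 15^2 = 225. Also E[M_τ] = E[X_τ^2] − E[τ]. The walk exits at 0 or 158, with P(hit 158 first) = 15/158, so E[X_τ^2] = 158^2 · 15/158 + 0 = 2370. Thus E[τ] = E[X_τ^2] − E[M_τ] = 2370 − 225 = 2145 = 15(158 − 15) = 2145.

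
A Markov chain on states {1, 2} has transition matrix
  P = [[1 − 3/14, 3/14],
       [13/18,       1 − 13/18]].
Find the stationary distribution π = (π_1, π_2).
π_1 = 91/118, π_2 = 27/118

Solve πP = π with π_1 + π_2 = 1. From πP = π: π_1 · (1 − 3/14) + π_2 · 13/18 = π_1 ⇒ π_2 · 13/18 = π_1 · 3/14 ⇒ π_2/π_1 = (3/14)/(13/18) = 27/91. Together with π_1 + π_2 = 1:
  π_1 = (13/18)/(3/14 + 13/18) = (13/18)/(59/63) = 91/118,
  π_2 = (3/14)/(3/14 + 13/18) = (3/14)/(59/63) = 27/118.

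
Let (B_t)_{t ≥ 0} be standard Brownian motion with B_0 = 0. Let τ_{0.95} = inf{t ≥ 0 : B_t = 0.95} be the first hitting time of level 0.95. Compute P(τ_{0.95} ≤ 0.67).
P(τ_{0.95} ≤ 0.67) = 2(1 − Φ(0.95/√0.67)) = 2(1 − Φ(1.1606)) ≈ 0.2458

By the reflection principle for standard BM, P(τ_b ≤ t) = 2 · P(B_t ≥ b). Since B_t ~ N(0, t), P(B_t ≥ 0.95) = 1 − Φ(0.95/√t) = 1 − Φ(0.95/√0.67) = 1 − Φ(1.1606) ≈ 0.12290. Doubling: P(τ_{0.95} ≤ 0.67) ≈ 2 · 0.12290 = 0.24580 ≈ 0.2458.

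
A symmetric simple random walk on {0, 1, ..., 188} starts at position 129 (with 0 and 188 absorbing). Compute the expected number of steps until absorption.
E[τ | X_0 = 129] = 7611

Let v_k = E[τ | X_0 = k]. Boundary: v_0 = v_188 = 0. Recurrence: v_k = 1 + (v_{k-1} + v_{k+1})/2 for 1 ≤ k ≤ 187. The particular solution to v_k − (v_{k-1} + v_{k+1})/2 = 1 is v_k = −k^2. Adding homogeneous solution A + B k and matching boundaries gives v_k = k (188 − k). Substituting k = 129: v_129 = 129 · 59 = 7611.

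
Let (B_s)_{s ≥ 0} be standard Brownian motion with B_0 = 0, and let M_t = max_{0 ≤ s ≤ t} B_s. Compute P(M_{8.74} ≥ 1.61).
P(M_{8.74} ≥ 1.61) = 2·P(B_{8.74} ≥ 1.61) = 2(1 − Φ(1.61/√8.74)) ≈ 0.5860

By the reflection principle for Brownian motion, P(M_t ≥ a) = 2 · P(B_t ≥ a) for a ≥ 0. Since B_t ~ N(0, t), P(B_t ≥ 1.61) = 1 − Φ(1.61/√t) = 1 − Φ(1.61/√8.74) = 1 − Φ(0.5446). So
  P(M_{8.74} ≥ 1.61) = 2(1 − Φ(0.5446)) ≈ 0.5860.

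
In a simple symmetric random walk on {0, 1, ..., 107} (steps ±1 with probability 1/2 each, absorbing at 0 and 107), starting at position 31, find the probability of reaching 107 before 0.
P(hit 107 before 0) = 31/107

Let u_k = P(hit 107 before 0 | start at k). Then u_0 = 0, u_107 = 1, and u_k = u_{k-1}/2 + u_{k+1}/2 for 1 ≤ k ≤ 106. This harmonic recurrence is solved by u_k = k/107, giving u_31 = 31/107.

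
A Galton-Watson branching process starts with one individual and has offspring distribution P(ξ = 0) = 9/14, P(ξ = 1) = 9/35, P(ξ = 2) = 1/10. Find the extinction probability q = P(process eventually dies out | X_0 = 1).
q = 1

Mean offspring μ = 0·9/14 + 1·9/35 + 2·1/10 = 16/35 ≤ 1. For μ ≤ 1 with offspring not concentrated at 1, the Galton-Watson process goes extinct almost surely, so q = 1.
(Algebraic check: The pgf is f(s) = 9/14 + 9/35·s + 1/10·s². The extinction probability q is the smallest fixed point of f in [0, 1]. Setting s = f(s):
  1/10·s² + (9/35 − 1)·s + 9/14 = 0
  1/10·s² − (9/14 + 1/10)·s + 9/14 = 0
which factors as (s − 1)·(1/10·s − 9/14) = 0, giving roots s = 1 and s = (9/14)/(1/10) = 45/7. Since 45/7 ≥ 1, the smallest root in [0, 1] is s = 1.)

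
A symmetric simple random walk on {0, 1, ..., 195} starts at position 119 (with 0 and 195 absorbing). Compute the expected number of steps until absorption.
E[τ | X_0 = 119] = 9044

Let v_k = E[τ | X_0 = k]. Boundary: v_0 = v_195 = 0. Recurrence: v_k = 1 + (v_{k-1} + v_{k+1})/2 for 1 ≤ k ≤ 194. The particular solution to v_k − (v_{k-1} + v_{k+1})/2 = 1 is v_k = −k^2. Adding homogeneous solution A + B k and matching boundaries gives v_k = k (195 − k). Substituting k = 119: v_119 = 119 · 76 = 9044.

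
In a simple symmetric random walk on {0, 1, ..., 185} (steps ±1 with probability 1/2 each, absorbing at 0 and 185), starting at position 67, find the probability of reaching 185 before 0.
P(hit 185 before 0) = 67/185

Let u_k = P(hit 185 before 0 | start at k). Then u_0 = 0, u_185 = 1, and u_k = u_{k-1}/2 + u_{k+1}/2 for 1 ≤ k ≤ 184. This harmonic recurrence is solved by u_k = k/185, giving u_67 = 67/185.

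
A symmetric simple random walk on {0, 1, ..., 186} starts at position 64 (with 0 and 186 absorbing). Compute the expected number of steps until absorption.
E[τ | X_0 = 64] = 7808

Let v_k = E[τ | X_0 = k]. Boundary: v_0 = v_186 = 0. Recurrence: v_k = 1 + (v_{k-1} + v_{k+1})/2 for 1 ≤ k ≤ 185. The particular solution to v_k − (v_{k-1} + v_{k+1})/2 = 1 is v_k = −k^2. Adding homogeneous solution A + B k and matching boundaries gives v_k = k (186 − k). Substituting k = 64: v_64 = 64 · 122 = 7808.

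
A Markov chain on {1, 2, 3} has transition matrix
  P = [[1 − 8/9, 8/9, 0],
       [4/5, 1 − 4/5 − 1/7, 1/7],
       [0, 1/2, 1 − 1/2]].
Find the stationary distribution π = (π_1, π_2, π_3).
π = (7/17, 70/153, 20/153)

This is a birth-death chain on three states, which satisfies detailed balance: π_1 · P_{12} = π_2 · P_{21} and π_2 · P_{23} = π_3 · P_{32}.
From π_1 · 8/9 = π_2 · 4/5: π_2/π_1 = (8/9)/(4/5) = 10/9.
From π_2 · 1/7 = π_3 · 1/2: π_3/π_2 = (1/7)/(1/2) = 2/7.
Take π_1 proportional to 1; then unnormalized π = (1, 10/9, 20/63). Normalize by dividing by the sum 17/7:
  π = (7/17, 70/153, 20/153).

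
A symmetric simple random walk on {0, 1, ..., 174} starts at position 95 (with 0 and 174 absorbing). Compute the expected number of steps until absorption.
E[τ | X_0 = 95] = 7505

Let v_k = E[τ | X_0 = k]. Boundary: v_0 = v_174 = 0. Recurrence: v_k = 1 + (v_{k-1} + v_{k+1})/2 for 1 ≤ k ≤ 173. The particular solution to v_k − (v_{k-1} + v_{k+1})/2 = 1 is v_k = −k^2. Adding homogeneous solution A + B k and matching boundaries gives v_k = k (174 − k). Substituting k = 95: v_95 = 95 · 79 = 7505.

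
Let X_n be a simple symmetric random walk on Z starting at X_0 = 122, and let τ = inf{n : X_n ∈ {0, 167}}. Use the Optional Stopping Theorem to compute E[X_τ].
E[X_τ] = 122

X_n is a martingale and τ is a bounded-mean stopping time (indeed τ is finite a.s. with bounded expectation since the walk is in a bounded region). By the OST, E[X_τ] = E[X_0] = 122. Equivalently: E[X_τ] = 167 · P(hit 167 first) + 0 · P(hit 0 first) = 167 · (122/167) = 122.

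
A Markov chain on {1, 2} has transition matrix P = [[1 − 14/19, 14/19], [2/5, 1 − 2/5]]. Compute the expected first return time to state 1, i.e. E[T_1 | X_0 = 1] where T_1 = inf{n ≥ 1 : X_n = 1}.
E[T_1 | X_0 = 1] = 1/π_1 = 54/19

For an irreducible recurrent Markov chain with stationary distribution π, E[T_i | X_0 = i] = 1/π_i (Kac's formula). Here π_1 = (2/5)/(14/19 + 2/5) = (2/5)/(108/95) = 19/54, so E[T_1 | X_0 = 1] = 1/π_1 = (14/19 + 2/5)/(2/5) = (108/95)/(2/5) = 54/19.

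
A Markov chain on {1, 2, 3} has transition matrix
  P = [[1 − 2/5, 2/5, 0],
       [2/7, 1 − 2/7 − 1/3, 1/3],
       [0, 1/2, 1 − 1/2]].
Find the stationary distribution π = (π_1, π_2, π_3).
π = (3/10, 21/50, 7/25)

This is a birth-death chain on three states, which satisfies detailed balance: π_1 · P_{12} = π_2 · P_{21} and π_2 · P_{23} = π_3 · P_{32}.
From π_1 · 2/5 = π_2 · 2/7: π_2/π_1 = (2/5)/(2/7) = 7/5.
From π_2 · 1/3 = π_3 · 1/2: π_3/π_2 = (1/3)/(1/2) = 2/3.
Take π_1 proportional to 1; then unnormalized π = (1, 7/5, 14/15). Normalize by dividing by the sum 10/3:
  π = (3/10, 21/50, 7/25).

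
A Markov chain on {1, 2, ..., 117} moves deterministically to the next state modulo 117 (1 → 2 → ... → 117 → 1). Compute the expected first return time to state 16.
E[T_16 | X_0 = 16] = 117

The chain cycles deterministically, so starting at state 16 it returns in exactly 117 steps. Equivalently, the stationary distribution is uniform π_j = 1/117 for every state j, so by Kac's formula E[T_16] = 1/π_16 = 117.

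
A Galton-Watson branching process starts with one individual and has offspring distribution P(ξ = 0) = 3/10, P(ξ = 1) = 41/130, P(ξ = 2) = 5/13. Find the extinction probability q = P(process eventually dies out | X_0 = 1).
q = 39/50

The pgf is f(s) = 3/10 + 41/130·s + 5/13·s². The extinction probability q is the smallest fixed point of f in [0, 1]. Setting s = f(s):
  5/13·s² + (41/130 − 1)·s + 3/10 = 0
  5/13·s² − (3/10 + 5/13)·s + 3/10 = 0
which factors as (s − 1)·(5/13·s − 3/10) = 0, giving roots s = 1 and s = (3/10)/(5/13) = 39/50.
Mean offspring μ = 41/130 + 2·5/13 = 141/130 > 1 (supercritical), so q < 1. The extinction probability is the smaller root: q = (3/10)/(5/13) = 39/50.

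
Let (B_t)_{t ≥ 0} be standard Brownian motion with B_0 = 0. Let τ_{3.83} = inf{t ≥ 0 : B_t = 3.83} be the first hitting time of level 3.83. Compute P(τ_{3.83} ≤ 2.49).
P(τ_{3.83} ≤ 2.49) = 2(1 − Φ(3.83/√2.49)) = 2(1 − Φ(2.4272)) ≈ 0.0152

By the reflection principle for standard BM, P(τ_b ≤ t) = 2 · P(B_t ≥ b). Since B_t ~ N(0, t), P(B_t ≥ 3.83) = 1 − Φ(3.83/√t) = 1 − Φ(3.83/√2.49) = 1 − Φ(2.4272) ≈ 0.00761. Doubling: P(τ_{3.83} ≤ 2.49) ≈ 2 · 0.00761 = 0.01522 ≈ 0.0152.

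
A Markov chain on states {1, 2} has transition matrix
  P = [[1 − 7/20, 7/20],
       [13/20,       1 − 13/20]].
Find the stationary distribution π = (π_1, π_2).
π_1 = 13/20, π_2 = 7/20

Solve πP = π with π_1 + π_2 = 1. From πP = π: π_1 · (1 − 7/20) + π_2 · 13/20 = π_1 ⇒ π_2 · 13/20 = π_1 · 7/20 ⇒ π_2/π_1 = (7/20)/(13/20) = 7/13. Together with π_1 + π_2 = 1:
  π_1 = (13/20)/(7/20 + 13/20) = (13/20)/(1) = 13/20,
  π_2 = (7/20)/(7/20 + 13/20) = (7/20)/(1) = 7/20.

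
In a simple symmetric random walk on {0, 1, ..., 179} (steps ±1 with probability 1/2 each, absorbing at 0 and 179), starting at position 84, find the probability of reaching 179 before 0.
P(hit 179 before 0) = 84/179

Let u_k = P(hit 179 before 0 | start at k). Then u_0 = 0, u_179 = 1, and u_k = u_{k-1}/2 + u_{k+1}/2 for 1 ≤ k ≤ 178. This harmonic recurrence is solved by u_k = k/179, giving u_84 = 84/179.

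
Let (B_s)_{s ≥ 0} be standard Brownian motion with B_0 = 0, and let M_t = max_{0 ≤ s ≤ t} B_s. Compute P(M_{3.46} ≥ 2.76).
P(M_{3.46} ≥ 2.76) = 2·P(B_{3.46} ≥ 2.76) = 2(1 − Φ(2.76/√3.46)) ≈ 0.1379

By the reflection principle for Brownian motion, P(M_t ≥ a) = 2 · P(B_t ≥ a) for a ≥ 0. Since B_t ~ N(0, t), P(B_t ≥ 2.76) = 1 − Φ(2.76/√t) = 1 − Φ(2.76/√3.46) = 1 − Φ(1.4838). So
  P(M_{3.46} ≥ 2.76) = 2(1 − Φ(1.4838)) ≈ 0.1379.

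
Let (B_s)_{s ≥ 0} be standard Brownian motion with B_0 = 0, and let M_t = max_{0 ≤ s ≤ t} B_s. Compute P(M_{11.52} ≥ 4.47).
P(M_{11.52} ≥ 4.47) = 2·P(B_{11.52} ≥ 4.47) = 2(1 − Φ(4.47/√11.52)) ≈ 0.1878

By the reflection principle for Brownian motion, P(M_t ≥ a) = 2 · P(B_t ≥ a) for a ≥ 0. Since B_t ~ N(0, t), P(B_t ≥ 4.47) = 1 − Φ(4.47/√t) = 1 − Φ(4.47/√11.52) = 1 − Φ(1.3170). So
  P(M_{11.52} ≥ 4.47) = 2(1 − Φ(1.3170)) ≈ 0.1878.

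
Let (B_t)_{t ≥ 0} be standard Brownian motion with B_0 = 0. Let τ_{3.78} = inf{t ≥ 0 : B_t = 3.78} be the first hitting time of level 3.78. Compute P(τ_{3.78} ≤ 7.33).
P(τ_{3.78} ≤ 7.33) = 2(1 − Φ(3.78/√7.33)) = 2(1 − Φ(1.3962)) ≈ 0.1627

By the reflection principle for standard BM, P(τ_b ≤ t) = 2 · P(B_t ≥ b). Since B_t ~ N(0, t), P(B_t ≥ 3.78) = 1 − Φ(3.78/√t) = 1 − Φ(3.78/√7.33) = 1 − Φ(1.3962) ≈ 0.08133. Doubling: P(τ_{3.78} ≤ 7.33) ≈ 2 · 0.08133 = 0.16266 ≈ 0.1627.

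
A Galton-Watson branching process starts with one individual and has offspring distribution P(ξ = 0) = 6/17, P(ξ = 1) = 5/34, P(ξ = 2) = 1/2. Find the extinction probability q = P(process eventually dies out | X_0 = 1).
q = 12/17

The pgf is f(s) = 6/17 + 5/34·s + 1/2·s². The extinction probability q is the smallest fixed point of f in [0, 1]. Setting s = f(s):
  1/2·s² + (5/34 − 1)·s + 6/17 = 0
  1/2·s² − (6/17 + 1/2)·s + 6/17 = 0
which factors as (s − 1)·(1/2·s − 6/17) = 0, giving roots s = 1 and s = (6/17)/(1/2) = 12/17.
Mean offspring μ = 5/34 + 2·1/2 = 39/34 > 1 (supercritical), so q < 1. The extinction probability is the smaller root: q = (6/17)/(1/2) = 12/17.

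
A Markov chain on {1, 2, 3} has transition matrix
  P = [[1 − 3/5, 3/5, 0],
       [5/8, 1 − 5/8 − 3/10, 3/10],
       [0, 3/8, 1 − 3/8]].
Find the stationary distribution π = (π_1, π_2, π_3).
π = (125/341, 120/341, 96/341)

This is a birth-death chain on three states, which satisfies detailed balance: π_1 · P_{12} = π_2 · P_{21} and π_2 · P_{23} = π_3 · P_{32}.
From π_1 · 3/5 = π_2 · 5/8: π_2/π_1 = (3/5)/(5/8) = 24/25.
From π_2 · 3/10 = π_3 · 3/8: π_3/π_2 = (3/10)/(3/8) = 4/5.
Take π_1 proportional to 1; then unnormalized π = (1, 24/25, 96/125). Normalize by dividing by the sum 341/125:
  π = (125/341, 120/341, 96/341).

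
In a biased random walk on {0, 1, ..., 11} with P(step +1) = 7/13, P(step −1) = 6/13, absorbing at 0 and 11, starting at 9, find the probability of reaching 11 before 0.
P(hit 11 before 0) = (1 − (6/7)^9) / (1 − (6/7)^11) = 1483519639/1614529687

Let u_k denote P(reach 11 before 0 | start at k). Boundary: u_0 = 0, u_11 = 1. Recurrence: u_k = 7/13·u_{k+1} + 6/13·u_{k-1} for 1 ≤ k ≤ 10. Try u_k = A + B·r^k with r = q/p = (6/13)/(7/13) = 6/7. Substitution satisfies the recurrence; boundary conditions give:
  u_k = (1 − r^k) / (1 − r^N) = (1 − (6/7)^9) / (1 − (6/7)^11) = 1483519639/1614529687.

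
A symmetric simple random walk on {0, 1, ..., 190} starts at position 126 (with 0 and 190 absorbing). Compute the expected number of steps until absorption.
E[τ | X_0 = 126] = 8064

Let v_k = E[τ | X_0 = k]. Boundary: v_0 = v_190 = 0. Recurrence: v_k = 1 + (v_{k-1} + v_{k+1})/2 for 1 ≤ k ≤ 189. The particular solution to v_k − (v_{k-1} + v_{k+1})/2 = 1 is v_k = −k^2. Adding homogeneous solution A + B k and matching boundaries gives v_k = k (190 − k). Substituting k = 126: v_126 = 126 · 64 = 8064.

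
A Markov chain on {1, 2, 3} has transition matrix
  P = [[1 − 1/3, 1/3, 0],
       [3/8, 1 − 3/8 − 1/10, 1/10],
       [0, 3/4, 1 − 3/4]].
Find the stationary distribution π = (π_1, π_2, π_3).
π = (135/271, 120/271, 16/271)

This is a birth-death chain on three states, which satisfies detailed balance: π_1 · P_{12} = π_2 · P_{21} and π_2 · P_{23} = π_3 · P_{32}.
From π_1 · 1/3 = π_2 · 3/8: π_2/π_1 = (1/3)/(3/8) = 8/9.
From π_2 · 1/10 = π_3 · 3/4: π_3/π_2 = (1/10)/(3/4) = 2/15.
Take π_1 proportional to 1; then unnormalized π = (1, 8/9, 16/135). Normalize by dividing by the sum 271/135:
  π = (135/271, 120/271, 16/271).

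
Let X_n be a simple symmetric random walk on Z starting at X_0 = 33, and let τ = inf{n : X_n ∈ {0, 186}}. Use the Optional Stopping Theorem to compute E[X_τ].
E[X_τ] = 33

X_n is a martingale and τ is a bounded-mean stopping time (indeed τ is finite a.s. with bounded expectation since the walk is in a bounded region). By the OST, E[X_τ] = E[X_0] = 33. Equivalently: E[X_τ] = 186 · P(hit 186 first) + 0 · P(hit 0 first) = 186 · (33/186) = 33.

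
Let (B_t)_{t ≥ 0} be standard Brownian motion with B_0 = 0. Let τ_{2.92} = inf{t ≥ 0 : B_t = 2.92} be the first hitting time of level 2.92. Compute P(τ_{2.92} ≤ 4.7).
P(τ_{2.92} ≤ 4.7) = 2(1 − Φ(2.92/√4.7)) = 2(1 − Φ(1.3469)) ≈ 0.1780

By the reflection principle for standard BM, P(τ_b ≤ t) = 2 · P(B_t ≥ b). Since B_t ~ N(0, t), P(B_t ≥ 2.92) = 1 − Φ(2.92/√t) = 1 − Φ(2.92/√4.7) = 1 − Φ(1.3469) ≈ 0.08901. Doubling: P(τ_{2.92} ≤ 4.7) ≈ 2 · 0.08901 = 0.17802 ≈ 0.1780.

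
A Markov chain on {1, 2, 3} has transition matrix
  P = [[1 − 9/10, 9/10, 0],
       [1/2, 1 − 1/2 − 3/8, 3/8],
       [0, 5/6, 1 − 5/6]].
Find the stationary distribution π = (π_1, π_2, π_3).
π = (100/361, 180/361, 81/361)

This is a birth-death chain on three states, which satisfies detailed balance: π_1 · P_{12} = π_2 · P_{21} and π_2 · P_{23} = π_3 · P_{32}.
From π_1 · 9/10 = π_2 · 1/2: π_2/π_1 = (9/10)/(1/2) = 9/5.
From π_2 · 3/8 = π_3 · 5/6: π_3/π_2 = (3/8)/(5/6) = 9/20.
Take π_1 proportional to 1; then unnormalized π = (1, 9/5, 81/100). Normalize by dividing by the sum 361/100:
  π = (100/361, 180/361, 81/361).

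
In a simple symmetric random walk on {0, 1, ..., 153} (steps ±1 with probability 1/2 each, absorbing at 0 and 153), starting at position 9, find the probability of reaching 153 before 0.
P(hit 153 before 0) = 9/153 = 1/17

Let u_k = P(hit 153 before 0 | start at k). Then u_0 = 0, u_153 = 1, and u_k = u_{k-1}/2 + u_{k+1}/2 for 1 ≤ k ≤ 152. This harmonic recurrence is solved by u_k = k/153, giving u_9 = 9/153 = 1/17.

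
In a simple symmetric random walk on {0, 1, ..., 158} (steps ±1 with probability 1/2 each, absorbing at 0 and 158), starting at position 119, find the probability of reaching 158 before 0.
P(hit 158 before 0) = 119/158

Let u_k = P(hit 158 before 0 | start at k). Then u_0 = 0, u_158 = 1, and u_k = u_{k-1}/2 + u_{k+1}/2 for 1 ≤ k ≤ 157. This harmonic recurrence is solved by u_k = k/158, giving u_119 = 119/158.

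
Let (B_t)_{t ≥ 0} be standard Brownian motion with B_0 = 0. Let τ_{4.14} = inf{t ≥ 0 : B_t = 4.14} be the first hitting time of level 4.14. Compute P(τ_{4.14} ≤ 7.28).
P(τ_{4.14} ≤ 7.28) = 2(1 − Φ(4.14/√7.28)) = 2(1 − Φ(1.5344)) ≈ 0.1249

By the reflection principle for standard BM, P(τ_b ≤ t) = 2 · P(B_t ≥ b). Since B_t ~ N(0, t), P(B_t ≥ 4.14) = 1 − Φ(4.14/√t) = 1 − Φ(4.14/√7.28) = 1 − Φ(1.5344) ≈ 0.06247. Doubling: P(τ_{4.14} ≤ 7.28) ≈ 2 · 0.06247 = 0.12494 ≈ 0.1249.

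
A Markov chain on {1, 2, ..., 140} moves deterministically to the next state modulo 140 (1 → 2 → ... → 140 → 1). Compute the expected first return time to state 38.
E[T_38 | X_0 = 38] = 140

The chain cycles deterministically, so starting at state 38 it returns in exactly 140 steps. Equivalently, the stationary distribution is uniform π_j = 1/140 for every state j, so by Kac's formula E[T_38] = 1/π_38 = 140.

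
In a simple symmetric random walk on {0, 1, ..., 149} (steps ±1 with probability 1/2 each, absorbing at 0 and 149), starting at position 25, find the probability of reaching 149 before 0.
P(hit 149 before 0) = 25/149

Let u_k = P(hit 149 before 0 | start at k). Then u_0 = 0, u_149 = 1, and u_k = u_{k-1}/2 + u_{k+1}/2 for 1 ≤ k ≤ 148. This harmonic recurrence is solved by u_k = k/149, giving u_25 = 25/149.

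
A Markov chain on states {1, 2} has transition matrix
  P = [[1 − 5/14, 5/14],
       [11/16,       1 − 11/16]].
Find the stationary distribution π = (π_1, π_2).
π_1 = 77/117, π_2 = 40/117

Solve πP = π with π_1 + π_2 = 1. From πP = π: π_1 · (1 − 5/14) + π_2 · 11/16 = π_1 ⇒ π_2 · 11/16 = π_1 · 5/14 ⇒ π_2/π_1 = (5/14)/(11/16) = 40/77. Together with π_1 + π_2 = 1:
  π_1 = (11/16)/(5/14 + 11/16) = (11/16)/(117/112) = 77/117,
  π_2 = (5/14)/(5/14 + 11/16) = (5/14)/(117/112) = 40/117.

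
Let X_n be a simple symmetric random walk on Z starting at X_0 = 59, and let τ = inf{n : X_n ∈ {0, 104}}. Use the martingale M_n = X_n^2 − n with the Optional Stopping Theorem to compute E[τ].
E[τ] = 2655

M_n = X_n^2 − n is a martingale (since E[X_{n+1}^2 | F_n] = X_n^2 + 1). By OST (τ has finite mean in a bounded region), E[M_τ] = E[M_0] = X_0^2 − 0 = 59^2 = 3481. Also E[M_τ] = E[X_τ^2] − E[τ]. The walk exits at 0 or 104, with P(hit 104 first) = 59/104, so E[X_τ^2] = 104^2 · 59/104 + 0 = 6136. Thus E[τ] = E[X_τ^2] − E[M_τ] = 6136 − 3481 = 2655 = 59(104 − 59) = 2655.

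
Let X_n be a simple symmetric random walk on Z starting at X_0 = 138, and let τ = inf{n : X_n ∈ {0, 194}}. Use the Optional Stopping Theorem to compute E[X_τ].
E[X_τ] = 138

X_n is a martingale and τ is a bounded-mean stopping time (indeed τ is finite a.s. with bounded expectation since the walk is in a bounded region). By the OST, E[X_τ] = E[X_0] = 138. Equivalently: E[X_τ] = 194 · P(hit 194 first) + 0 · P(hit 0 first) = 194 · (138/194) = 138.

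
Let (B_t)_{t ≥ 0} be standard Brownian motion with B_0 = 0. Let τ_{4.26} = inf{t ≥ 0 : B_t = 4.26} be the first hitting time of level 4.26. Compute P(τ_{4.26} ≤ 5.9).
P(τ_{4.26} ≤ 5.9) = 2(1 − Φ(4.26/√5.9)) = 2(1 − Φ(1.7538)) ≈ 0.0795

By the reflection principle for standard BM, P(τ_b ≤ t) = 2 · P(B_t ≥ b). Since B_t ~ N(0, t), P(B_t ≥ 4.26) = 1 − Φ(4.26/√t) = 1 − Φ(4.26/√5.9) = 1 − Φ(1.7538) ≈ 0.03973. Doubling: P(τ_{4.26} ≤ 5.9) ≈ 2 · 0.03973 = 0.07946 ≈ 0.0795.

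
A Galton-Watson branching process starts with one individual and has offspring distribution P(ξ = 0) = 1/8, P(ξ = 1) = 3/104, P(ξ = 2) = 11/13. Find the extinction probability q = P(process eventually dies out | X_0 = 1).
q = 13/88

The pgf is f(s) = 1/8 + 3/104·s + 11/13·s². The extinction probability q is the smallest fixed point of f in [0, 1]. Setting s = f(s):
  11/13·s² + (3/104 − 1)·s + 1/8 = 0
  11/13·s² − (1/8 + 11/13)·s + 1/8 = 0
which factors as (s − 1)·(11/13·s − 1/8) = 0, giving roots s = 1 and s = (1/8)/(11/13) = 13/88.
Mean offspring μ = 3/104 + 2·11/13 = 179/104 > 1 (supercritical), so q < 1. The extinction probability is the smaller root: q = (1/8)/(11/13) = 13/88.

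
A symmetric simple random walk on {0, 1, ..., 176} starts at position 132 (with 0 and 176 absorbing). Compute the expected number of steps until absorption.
E[τ | X_0 = 132] = 5808

Let v_k = E[τ | X_0 = k]. Boundary: v_0 = v_176 = 0. Recurrence: v_k = 1 + (v_{k-1} + v_{k+1})/2 for 1 ≤ k ≤ 175. The particular solution to v_k − (v_{k-1} + v_{k+1})/2 = 1 is v_k = −k^2. Adding homogeneous solution A + B k and matching boundaries gives v_k = k (176 − k). Substituting k = 132: v_132 = 132 · 44 = 5808.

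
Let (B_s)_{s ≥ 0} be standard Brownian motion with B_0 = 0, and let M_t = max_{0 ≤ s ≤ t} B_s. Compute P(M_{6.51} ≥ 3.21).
P(M_{6.51} ≥ 3.21) = 2·P(B_{6.51} ≥ 3.21) = 2(1 − Φ(3.21/√6.51)) ≈ 0.2084

By the reflection principle for Brownian motion, P(M_t ≥ a) = 2 · P(B_t ≥ a) for a ≥ 0. Since B_t ~ N(0, t), P(B_t ≥ 3.21) = 1 − Φ(3.21/√t) = 1 − Φ(3.21/√6.51) = 1 − Φ(1.2581). So
  P(M_{6.51} ≥ 3.21) = 2(1 − Φ(1.2581)) ≈ 0.2084.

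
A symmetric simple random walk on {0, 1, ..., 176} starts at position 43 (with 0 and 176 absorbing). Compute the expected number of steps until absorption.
E[τ | X_0 = 43] = 5719

Let v_k = E[τ | X_0 = k]. Boundary: v_0 = v_176 = 0. Recurrence: v_k = 1 + (v_{k-1} + v_{k+1})/2 for 1 ≤ k ≤ 175. The particular solution to v_k − (v_{k-1} + v_{k+1})/2 = 1 is v_k = −k^2. Adding homogeneous solution A + B k and matching boundaries gives v_k = k (176 − k). Substituting k = 43: v_43 = 43 · 133 = 5719.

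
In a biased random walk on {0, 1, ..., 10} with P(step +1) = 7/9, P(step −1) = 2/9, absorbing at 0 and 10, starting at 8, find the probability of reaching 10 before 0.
P(hit 10 before 0) = (1 − (2/7)^8) / (1 − (2/7)^10) = 6276949/6277205

Let u_k denote P(reach 10 before 0 | start at k). Boundary: u_0 = 0, u_10 = 1. Recurrence: u_k = 7/9·u_{k+1} + 2/9·u_{k-1} for 1 ≤ k ≤ 9. Try u_k = A + B·r^k with r = q/p = (2/9)/(7/9) = 2/7. Substitution satisfies the recurrence; boundary conditions give:
  u_k = (1 − r^k) / (1 − r^N) = (1 − (2/7)^8) / (1 − (2/7)^10) = 6276949/6277205.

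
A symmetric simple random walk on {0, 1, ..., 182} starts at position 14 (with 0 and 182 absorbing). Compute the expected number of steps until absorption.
E[τ | X_0 = 14] = 2352

Let v_k = E[τ | X_0 = k]. Boundary: v_0 = v_182 = 0. Recurrence: v_k = 1 + (v_{k-1} + v_{k+1})/2 for 1 ≤ k ≤ 181. The particular solution to v_k − (v_{k-1} + v_{k+1})/2 = 1 is v_k = −k^2. Adding homogeneous solution A + B k and matching boundaries gives v_k = k (182 − k). Substituting k = 14: v_14 = 14 · 168 = 2352.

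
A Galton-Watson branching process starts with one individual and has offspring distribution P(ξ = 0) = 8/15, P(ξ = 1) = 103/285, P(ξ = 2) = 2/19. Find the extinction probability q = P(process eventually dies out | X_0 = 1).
q = 1

Mean offspring μ = 0·8/15 + 1·103/285 + 2·2/19 = 163/285 ≤ 1. For μ ≤ 1 with offspring not concentrated at 1, the Galton-Watson process goes extinct almost surely, so q = 1.
(Algebraic check: The pgf is f(s) = 8/15 + 103/285·s + 2/19·s². The extinction probability q is the smallest fixed point of f in [0, 1]. Setting s = f(s):
  2/19·s² + (103/285 − 1)·s + 8/15 = 0
  2/19·s² − (8/15 + 2/19)·s + 8/15 = 0
which factors as (s − 1)·(2/19·s − 8/15) = 0, giving roots s = 1 and s = (8/15)/(2/19) = 76/15. Since 76/15 ≥ 1, the smallest root in [0, 1] is s = 1.)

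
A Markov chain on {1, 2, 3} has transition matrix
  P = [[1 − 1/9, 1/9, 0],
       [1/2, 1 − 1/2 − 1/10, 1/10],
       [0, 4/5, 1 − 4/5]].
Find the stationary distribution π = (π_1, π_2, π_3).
π = (4/5, 8/45, 1/45)

This is a birth-death chain on three states, which satisfies detailed balance: π_1 · P_{12} = π_2 · P_{21} and π_2 · P_{23} = π_3 · P_{32}.
From π_1 · 1/9 = π_2 · 1/2: π_2/π_1 = (1/9)/(1/2) = 2/9.
From π_2 · 1/10 = π_3 · 4/5: π_3/π_2 = (1/10)/(4/5) = 1/8.
Take π_1 proportional to 1; then unnormalized π = (1, 2/9, 1/36). Normalize by dividing by the sum 5/4:
  π = (4/5, 8/45, 1/45).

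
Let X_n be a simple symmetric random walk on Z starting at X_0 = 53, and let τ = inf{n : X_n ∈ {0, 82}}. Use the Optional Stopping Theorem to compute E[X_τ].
E[X_τ] = 53

X_n is a martingale and τ is a bounded-mean stopping time (indeed τ is finite a.s. with bounded expectation since the walk is in a bounded region). By the OST, E[X_τ] = E[X_0] = 53. Equivalently: E[X_τ] = 82 · P(hit 82 first) + 0 · P(hit 0 first) = 82 · (53/82) = 53.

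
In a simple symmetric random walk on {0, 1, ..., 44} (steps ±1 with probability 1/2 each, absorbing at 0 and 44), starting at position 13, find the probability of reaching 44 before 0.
P(hit 44 before 0) = 13/44

Let u_k = P(hit 44 before 0 | start at k). Then u_0 = 0, u_44 = 1, and u_k = u_{k-1}/2 + u_{k+1}/2 for 1 ≤ k ≤ 43. This harmonic recurrence is solved by u_k = k/44, giving u_13 = 13/44.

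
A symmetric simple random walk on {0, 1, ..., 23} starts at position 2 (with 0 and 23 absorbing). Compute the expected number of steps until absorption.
E[τ | X_0 = 2] = 42

Let v_k = E[τ | X_0 = k]. Boundary: v_0 = v_23 = 0. Recurrence: v_k = 1 + (v_{k-1} + v_{k+1})/2 for 1 ≤ k ≤ 22. The particular solution to v_k − (v_{k-1} + v_{k+1})/2 = 1 is v_k = −k^2. Adding homogeneous solution A + B k and matching boundaries gives v_k = k (23 − k). Substituting k = 2: v_2 = 2 · 21 = 42.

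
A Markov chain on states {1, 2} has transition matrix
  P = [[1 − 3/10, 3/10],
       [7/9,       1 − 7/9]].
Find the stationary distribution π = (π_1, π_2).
π_1 = 70/97, π_2 = 27/97

Solve πP = π with π_1 + π_2 = 1. From πP = π: π_1 · (1 − 3/10) + π_2 · 7/9 = π_1 ⇒ π_2 · 7/9 = π_1 · 3/10 ⇒ π_2/π_1 = (3/10)/(7/9) = 27/70. Together with π_1 + π_2 = 1:
  π_1 = (7/9)/(3/10 + 7/9) = (7/9)/(97/90) = 70/97,
  π_2 = (3/10)/(3/10 + 7/9) = (3/10)/(97/90) = 27/97.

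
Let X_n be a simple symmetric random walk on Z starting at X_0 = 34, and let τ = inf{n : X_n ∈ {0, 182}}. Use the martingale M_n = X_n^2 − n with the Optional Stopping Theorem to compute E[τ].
E[τ] = 5032

M_n = X_n^2 − n is a martingale (since E[X_{n+1}^2 | F_n] = X_n^2 + 1). By OST (τ has finite mean in a bounded region), E[M_τ] = E[M_0] = X_0^2 − 0 = 34^2 = 1156. Also E[M_τ] = E[X_τ^2] − E[τ]. The walk exits at 0 or 182, with P(hit 182 first) = 34/182, so E[X_τ^2] = 182^2 · 34/182 + 0 = 6188. Thus E[τ] = E[X_τ^2] − E[M_τ] = 6188 − 1156 = 5032 = 34(182 − 34) = 5032.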